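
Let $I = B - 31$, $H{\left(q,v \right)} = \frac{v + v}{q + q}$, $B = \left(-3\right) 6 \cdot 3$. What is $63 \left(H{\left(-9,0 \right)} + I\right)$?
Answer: $-5355$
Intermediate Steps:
$B = -54$ ($B = \left(-18\right) 3 = -54$)
$H{\left(q,v \right)} = \frac{v}{q}$ ($H{\left(q,v \right)} = \frac{2 v}{2 q} = 2 v \frac{1}{2 q} = \frac{v}{q}$)
$I = -85$ ($I = -54 - 31 = -85$)
$63 \left(H{\left(-9,0 \right)} + I\right) = 63 \left(\frac{0}{-9} - 85\right) = 63 \left(0 \left(- \frac{1}{9}\right) - 85\right) = 63 \left(0 - 85\right) = 63 \left(-85\right) = -5355$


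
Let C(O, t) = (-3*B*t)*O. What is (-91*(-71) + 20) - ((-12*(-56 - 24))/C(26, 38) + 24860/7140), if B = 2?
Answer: 571195358/88179 ≈ 6477.7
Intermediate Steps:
C(O, t) = -6*O*t (C(O, t) = (-3*2*t)*O = (-6*t)*O = -6*O*t)
(-91*(-71) + 20) - ((-12*(-56 - 24))/C(26, 38) + 24860/7140) = (-91*(-71) + 20) - ((-12*(-56 - 24))/((-6*26*38)) + 24860/7140) = (6461 + 20) - (-12*(-80)/(-5928) + 24860*(1/7140)) = 6481 - (960*(-1/5928) + 1243/357) = 6481 - (-40/247 + 1243/357) = 6481 - 1*292741/88179 = 6481 - 292741/88179 = 571195358/88179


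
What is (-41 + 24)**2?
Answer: 289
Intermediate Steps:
(-41 + 24)**2 = (-17)**2 = 289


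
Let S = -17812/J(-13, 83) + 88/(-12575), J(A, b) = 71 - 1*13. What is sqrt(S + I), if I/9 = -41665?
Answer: I*sqrt(1996371720049299)/72935 ≈ 612.61*I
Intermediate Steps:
J(A, b) = 58 (J(A, b) = 71 - 13 = 58)
I = -374985 (I = 9*(-41665) = -374985)
S = -111995502/364675 (S = -17812/58 + 88/(-12575) = -17812*1/58 + 88*(-1/12575) = -8906/29 - 88/12575 = -111995502/364675 ≈ -307.11)
sqrt(S + I) = sqrt(-111995502/364675 - 374985) = sqrt(-136859650377/364675) = I*sqrt(1996371720049299)/72935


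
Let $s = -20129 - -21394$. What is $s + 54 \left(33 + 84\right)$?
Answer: $7583$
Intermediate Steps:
$s = 1265$ ($s = -20129 + 21394 = 1265$)
$s + 54 \left(33 + 84\right) = 1265 + 54 \left(33 + 84\right) = 1265 + 54 \cdot 117 = 1265 + 6318 = 7583$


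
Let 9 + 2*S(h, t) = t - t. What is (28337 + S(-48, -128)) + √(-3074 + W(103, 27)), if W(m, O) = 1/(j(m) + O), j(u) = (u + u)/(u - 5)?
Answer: 56665/2 + 5*I*√250033414/1426 ≈ 28333.0 + 55.443*I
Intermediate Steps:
j(u) = 2*u/(-5 + u) (j(u) = (2*u)/(-5 + u) = 2*u/(-5 + u))
S(h, t) = -9/2 (S(h, t) = -9/2 + (t - t)/2 = -9/2 + (½)*0 = -9/2 + 0 = -9/2)
W(m, O) = 1/(O + 2*m/(-5 + m)) (W(m, O) = 1/(2*m/(-5 + m) + O) = 1/(O + 2*m/(-5 + m)))
(28337 + S(-48, -128)) + √(-3074 + W(103, 27)) = (28337 - 9/2) + √(-3074 + (-5 + 103)/(2*103 + 27*(-5 + 103))) = 56665/2 + √(-3074 + 98/(206 + 27*98)) = 56665/2 + √(-3074 + 98/(206 + 2646)) = 56665/2 + √(-3074 + 98/2852) = 56665/2 + √(-3074 + (1/2852)*98) = 56665/2 + √(-3074 + 49/1426) = 56665/2 + √(-4383475/1426) = 56665/2 + 5*I*√250033414/1426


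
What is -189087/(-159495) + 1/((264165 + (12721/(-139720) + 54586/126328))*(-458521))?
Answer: 77621844975639147107783/65474073651154127344455 ≈ 1.1855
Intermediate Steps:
-189087/(-159495) + 1/((264165 + (12721/(-139720) + 54586/126328))*(-458521)) = -189087*(-1/159495) - 1/458521/(264165 + (12721*(-1/139720) + 54586*(1/126328))) = 63029/53165 - 1/458521/(264165 + (-12721/139720 + 27293/63164)) = 63029/53165 - 1/458521/(264165 + 752467179/2206318520) = 63029/53165 - 1/458521/(582832884302979/2206318520) = 63029/53165 + (2206318520/582832884302979)*(-1/458521) = 63029/53165 - 315188360/38177302420498033437 = 77621844975639147107783/65474073651154127344455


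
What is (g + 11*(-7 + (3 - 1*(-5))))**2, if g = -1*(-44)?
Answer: 3025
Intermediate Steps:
g = 44
(g + 11*(-7 + (3 - 1*(-5))))**2 = (44 + 11*(-7 + (3 - 1*(-5))))**2 = (44 + 11*(-7 + (3 + 5)))**2 = (44 + 11*(-7 + 8))**2 = (44 + 11*1)**2 = (44 + 11)**2 = 55**2 = 3025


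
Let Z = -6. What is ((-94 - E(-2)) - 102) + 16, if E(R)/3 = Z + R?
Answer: -156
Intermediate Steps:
E(R) = -18 + 3*R (E(R) = 3*(-6 + R) = -18 + 3*R)
((-94 - E(-2)) - 102) + 16 = ((-94 - (-18 + 3*(-2))) - 102) + 16 = ((-94 - (-18 - 6)) - 102) + 16 = ((-94 - 1*(-24)) - 102) + 16 = ((-94 + 24) - 102) + 16 = (-70 - 102) + 16 = -172 + 16 = -156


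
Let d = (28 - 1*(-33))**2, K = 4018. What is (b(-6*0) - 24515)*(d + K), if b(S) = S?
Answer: -189721585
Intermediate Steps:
d = 3721 (d = (28 + 33)**2 = 61**2 = 3721)
(b(-6*0) - 24515)*(d + K) = (-6*0 - 24515)*(3721 + 4018) = (0 - 24515)*7739 = -24515*7739 = -189721585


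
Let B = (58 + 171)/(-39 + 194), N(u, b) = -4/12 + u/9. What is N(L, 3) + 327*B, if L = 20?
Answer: 676582/1395 ≈ 485.00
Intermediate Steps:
N(u, b) = -⅓ + u/9 (N(u, b) = -4*1/12 + u*(⅑) = -⅓ + u/9)
B = 229/155 ≈ 1.4774
N(L, 3) + 327*B = (-⅓ + (⅑)*20) + 327*(229/155) = (-⅓ + 20/9) + 74883/155 = 17/9 + 74883/155 = 676582/1395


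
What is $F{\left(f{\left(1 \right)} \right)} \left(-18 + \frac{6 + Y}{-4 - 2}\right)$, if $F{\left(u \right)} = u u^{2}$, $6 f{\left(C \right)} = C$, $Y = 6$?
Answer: $- \frac{5}{54} \approx -0.092593$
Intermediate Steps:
$f{\left(C \right)} = \frac{C}{6}$
$F{\left(u \right)} = u^{3}$
$F{\left(f{\left(1 \right)} \right)} \left(-18 + \frac{6 + Y}{-4 - 2}\right) = \left(\frac{1}{6} \cdot 1\right)^{3} \left(-18 + \frac{6 + 6}{-4 - 2}\right) = \frac{-18 + \frac{1}{-6} \cdot 12}{216} = \frac{-18 - 2}{216} = \frac{1}{216} \left(-20\right) = - \frac{5}{54}$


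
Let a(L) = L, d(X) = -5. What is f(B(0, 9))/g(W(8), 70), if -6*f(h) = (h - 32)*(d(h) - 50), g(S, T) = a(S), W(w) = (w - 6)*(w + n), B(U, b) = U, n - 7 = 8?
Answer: -440/69 ≈ -6.3768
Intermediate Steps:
n = 15 (n = 7 + 8 = 15)
W(w) = (-6 + w)*(15 + w) (W(w) = (w - 6)*(w + 15) = (-6 + w)*(15 + w))
g(S, T) = S
f(h) = -880/3 + 55*h/6 (f(h) = -(h - 32)*(-5 - 50)/6 = -(-32 + h)*(-55)/6 = -(1760 - 55*h)/6 = -880/3 + 55*h/6)
f(B(0, 9))/g(W(8), 70) = (-880/3 + (55/6)*0)/(-90 + 8² + 9*8) = (-880/3 + 0)/(-90 + 64 + 72) = -880/3/46 = -880/3*1/46 = -440/69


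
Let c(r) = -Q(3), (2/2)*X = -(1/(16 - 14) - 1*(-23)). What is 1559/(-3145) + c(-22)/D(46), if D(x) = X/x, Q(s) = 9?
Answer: 2530787/147815 ≈ 17.121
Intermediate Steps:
X = -47/2 (X = -(1/(16 - 14) - 1*(-23)) = -(1/2 + 23) = -(½ + 23) = -1*47/2 = -47/2 ≈ -23.500)
D(x) = -47/(2*x)
c(r) = -9 (c(r) = -1*9 = -9)
1559/(-3145) + c(-22)/D(46) = 1559/(-3145) - 9/((-47/2/46)) = 1559*(-1/3145) - 9/((-47/2*1/46)) = -1559/3145 - 9/(-47/92) = -1559/3145 - 9*(-92/47) = -1559/3145 + 828/47 = 2530787/147815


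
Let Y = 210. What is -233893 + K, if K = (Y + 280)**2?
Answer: 6207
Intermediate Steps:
K = 240100 (K = (210 + 280)**2 = 490**2 = 240100)
-233893 + K = -233893 + 240100 = 6207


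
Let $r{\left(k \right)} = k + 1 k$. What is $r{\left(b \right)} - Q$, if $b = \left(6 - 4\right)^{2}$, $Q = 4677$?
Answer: $-4669$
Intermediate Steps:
$b = 4$ ($b = 2^{2} = 4$)
$r{\left(k \right)} = 2 k$ ($r{\left(k \right)} = k + k = 2 k$)
$r{\left(b \right)} - Q = 2 \cdot 4 - 4677 = 8 - 4677 = -4669$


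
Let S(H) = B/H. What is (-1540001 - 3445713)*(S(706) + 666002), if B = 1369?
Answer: -1172138322607317/353 ≈ -3.3205e+12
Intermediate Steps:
S(H) = 1369/H
(-1540001 - 3445713)*(S(706) + 666002) = (-1540001 - 3445713)*(1369/706 + 666002) = -4985714*(1369*(1/706) + 666002) = -4985714*(1369/706 + 666002) = -4985714*470198781/706 = -1172138322607317/353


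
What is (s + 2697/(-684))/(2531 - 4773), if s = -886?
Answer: 202907/511176 ≈ 0.39694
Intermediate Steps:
(s + 2697/(-684))/(2531 - 4773) = (-886 + 2697/(-684))/(2531 - 4773) = (-886 + 2697*(-1/684))/(-2242) = (-886 - 899/228)*(-1/2242) = -202907/228*(-1/2242) = 202907/511176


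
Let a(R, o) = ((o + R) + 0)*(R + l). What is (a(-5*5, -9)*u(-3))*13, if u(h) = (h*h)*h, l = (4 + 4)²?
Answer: 465426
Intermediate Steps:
l = 64 (l = 8² = 64)
a(R, o) = (64 + R)*(R + o) (a(R, o) = ((o + R) + 0)*(R + 64) = ((R + o) + 0)*(64 + R) = (R + o)*(64 + R) = (64 + R)*(R + o))
u(h) = h³ (u(h) = h²*h = h³)
(a(-5*5, -9)*u(-3))*13 = (((-5*5)² + 64*(-5*5) + 64*(-9) - 5*5*(-9))*(-3)³)*13 = (((-25)² + 64*(-25) - 576 - 25*(-9))*(-27))*13 = ((625 - 1600 - 576 + 225)*(-27))*13 = -1326*(-27)*13 = 35802*13 = 465426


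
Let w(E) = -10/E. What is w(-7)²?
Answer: 100/49 ≈ 2.0408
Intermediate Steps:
w(-7)² = (-10/(-7))² = (-10*(-⅐))² = (10/7)² = 100/49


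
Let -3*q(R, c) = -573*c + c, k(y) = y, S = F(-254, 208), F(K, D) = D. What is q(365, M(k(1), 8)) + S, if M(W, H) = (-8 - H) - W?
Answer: -9100/3 ≈ -3033.3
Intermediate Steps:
S = 208
M(W, H) = -8 - H - W
q(R, c) = 572*c/3 (q(R, c) = -(-573*c + c)/3 = -(-572)*c/3 = 572*c/3)
q(365, M(k(1), 8)) + S = 572*(-8 - 1*8 - 1*1)/3 + 208 = 572*(-8 - 8 - 1)/3 + 208 = (572/3)*(-17) + 208 = -9724/3 + 208 = -9100/3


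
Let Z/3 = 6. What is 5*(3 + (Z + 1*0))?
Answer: 105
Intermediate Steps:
Z = 18 (Z = 3*6 = 18)
5*(3 + (Z + 1*0)) = 5*(3 + (18 + 1*0)) = 5*(3 + (18 + 0)) = 5*(3 + 18) = 5*21 = 105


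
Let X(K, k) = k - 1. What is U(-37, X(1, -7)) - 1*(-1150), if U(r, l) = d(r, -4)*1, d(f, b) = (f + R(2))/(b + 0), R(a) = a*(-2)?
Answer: 4641/4 ≈ 1160.3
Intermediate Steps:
R(a) = -2*a
X(K, k) = -1 + k
d(f, b) = (-4 + f)/b (d(f, b) = (f - 2*2)/(b + 0) = (f - 4)/b = (-4 + f)/b)
U(r, l) = 1 - r/4 (U(r, l) = ((-4 + r)/(-4))*1 = -(-4 + r)/4*1 = (1 - r/4)*1 = 1 - r/4)
U(-37, X(1, -7)) - 1*(-1150) = (1 - ¼*(-37)) - 1*(-1150) = (1 + 37/4) + 1150 = 41/4 + 1150 = 4641/4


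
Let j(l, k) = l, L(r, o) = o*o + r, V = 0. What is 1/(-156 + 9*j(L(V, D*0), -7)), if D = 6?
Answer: -1/156 ≈ -0.0064103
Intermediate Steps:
L(r, o) = r + o² (L(r, o) = o² + r = r + o²)
1/(-156 + 9*j(L(V, D*0), -7)) = 1/(-156 + 9*(0 + (6*0)²)) = 1/(-156 + 9*(0 + 0²)) = 1/(-156 + 9*(0 + 0)) = 1/(-156 + 9*0) = 1/(-156 + 0) = 1/(-156) = -1/156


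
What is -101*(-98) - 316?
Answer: 9582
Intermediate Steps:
-101*(-98) - 316 = 9898 - 316 = 9582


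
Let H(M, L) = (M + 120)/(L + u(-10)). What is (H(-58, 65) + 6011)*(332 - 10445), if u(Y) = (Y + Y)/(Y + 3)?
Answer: -28879279467/475 ≈ -6.0798e+7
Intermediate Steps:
u(Y) = 2*Y/(3 + Y) (u(Y) = (2*Y)/(3 + Y) = 2*Y/(3 + Y))
H(M, L) = (120 + M)/(20/7 + L) (H(M, L) = (M + 120)/(L + 2*(-10)/(3 - 10)) = (120 + M)/(L + 2*(-10)/(-7)) = (120 + M)/(L + 2*(-10)*(-⅐)) = (120 + M)/(L + 20/7) = (120 + M)/(20/7 + L))
(H(-58, 65) + 6011)*(332 - 10445) = (7*(120 - 58)/(20 + 7*65) + 6011)*(332 - 10445) = (7*62/(20 + 455) + 6011)*(-10113) = (7*62/475 + 6011)*(-10113) = (7*(1/475)*62 + 6011)*(-10113) = (434/475 + 6011)*(-10113) = (2855659/475)*(-10113) = -28879279467/475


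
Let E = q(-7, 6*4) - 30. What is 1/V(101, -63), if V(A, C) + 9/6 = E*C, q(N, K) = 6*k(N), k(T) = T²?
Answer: -2/33267 ≈ -6.0120e-5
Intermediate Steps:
q(N, K) = 6*N²
E = 264 (E = 6*(-7)² - 30 = 6*49 - 30 = 294 - 30 = 264)
V(A, C) = -3/2 + 264*C
1/V(101, -63) = 1/(-3/2 + 264*(-63)) = 1/(-3/2 - 16632) = 1/(-33267/2) = -2/33267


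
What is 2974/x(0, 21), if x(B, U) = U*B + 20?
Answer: 1487/10 ≈ 148.70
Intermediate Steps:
x(B, U) = 20 + B*U (x(B, U) = B*U + 20 = 20 + B*U)
2974/x(0, 21) = 2974/(20 + 0*21) = 2974/(20 + 0) = 2974/20 = (1/20)*2974 = 1487/10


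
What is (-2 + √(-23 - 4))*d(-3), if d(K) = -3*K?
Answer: -18 + 27*I*√3 ≈ -18.0 + 46.765*I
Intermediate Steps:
(-2 + √(-23 - 4))*d(-3) = (-2 + √(-23 - 4))*(-3*(-3)) = (-2 + √(-27))*9 = (-2 + 3*I*√3)*9 = -18 + 27*I*√3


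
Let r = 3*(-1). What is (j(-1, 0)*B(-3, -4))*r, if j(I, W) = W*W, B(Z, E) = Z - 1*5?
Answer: 0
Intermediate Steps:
B(Z, E) = -5 + Z (B(Z, E) = Z - 5 = -5 + Z)
j(I, W) = W²
r = -3
(j(-1, 0)*B(-3, -4))*r = (0²*(-5 - 3))*(-3) = (0*(-8))*(-3) = 0*(-3) = 0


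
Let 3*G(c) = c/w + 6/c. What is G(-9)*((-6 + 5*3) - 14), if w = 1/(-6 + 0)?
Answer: -800/9 ≈ -88.889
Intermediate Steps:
w = -⅙ (w = 1/(-6) = -⅙ ≈ -0.16667)
G(c) = -2*c + 2/c (G(c) = (c/(-⅙) + 6/c)/3 = (c*(-6) + 6/c)/3 = (-6*c + 6/c)/3 = -2*c + 2/c)
G(-9)*((-6 + 5*3) - 14) = (-2*(-9) + 2/(-9))*((-6 + 5*3) - 14) = (18 + 2*(-⅑))*((-6 + 15) - 14) = (18 - 2/9)*(9 - 14) = (160/9)*(-5) = -800/9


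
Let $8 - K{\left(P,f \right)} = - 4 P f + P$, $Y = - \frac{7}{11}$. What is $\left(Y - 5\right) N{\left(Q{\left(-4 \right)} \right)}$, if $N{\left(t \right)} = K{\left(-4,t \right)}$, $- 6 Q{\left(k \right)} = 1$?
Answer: $- \frac{248}{3} \approx -82.667$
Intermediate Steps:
$Q{\left(k \right)} = - \frac{1}{6}$ ($Q{\left(k \right)} = \left(- \frac{1}{6}\right) 1 = - \frac{1}{6}$)
$Y = - \frac{7}{11}$ ($Y = \left(-7\right) \frac{1}{11} = - \frac{7}{11} \approx -0.63636$)
$K{\left(P,f \right)} = 8 - P + 4 P f$ ($K{\left(P,f \right)} = 8 - \left(- 4 P f + P\right) = 8 - \left(P - 4 P f\right) = 8 + \left(- P + 4 P f\right) = 8 - P + 4 P f$)
$N{\left(t \right)} = 12 - 16 t$ ($N{\left(t \right)} = 8 - -4 + 4 \left(-4\right) t = 8 + 4 - 16 t = 12 - 16 t$)
$\left(Y - 5\right) N{\left(Q{\left(-4 \right)} \right)} = \left(- \frac{7}{11} - 5\right) \left(12 - - \frac{8}{3}\right) = - \frac{62 \left(12 + \frac{8}{3}\right)}{11} = \left(- \frac{62}{11}\right) \frac{44}{3} = - \frac{248}{3}$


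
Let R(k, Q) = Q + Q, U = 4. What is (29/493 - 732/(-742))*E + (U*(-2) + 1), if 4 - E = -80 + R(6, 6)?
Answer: 430547/6307 ≈ 68.265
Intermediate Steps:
R(k, Q) = 2*Q
E = 72 (E = 4 - (-80 + 2*6) = 4 - (-80 + 12) = 4 - 1*(-68) = 4 + 68 = 72)
(29/493 - 732/(-742))*E + (U*(-2) + 1) = (29/493 - 732/(-742))*72 + (4*(-2) + 1) = (29*(1/493) - 732*(-1/742))*72 + (-8 + 1) = (1/17 + 366/371)*72 - 7 = (6593/6307)*72 - 7 = 474696/6307 - 7 = 430547/6307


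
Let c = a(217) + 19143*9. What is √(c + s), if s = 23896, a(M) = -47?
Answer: 2*√49034 ≈ 442.87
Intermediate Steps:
c = 172240 (c = -47 + 19143*9 = -47 + 172287 = 172240)
√(c + s) = √(172240 + 23896) = √196136 = 2*√49034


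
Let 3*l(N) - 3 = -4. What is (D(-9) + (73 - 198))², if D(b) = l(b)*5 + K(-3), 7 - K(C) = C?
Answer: 122500/9 ≈ 13611.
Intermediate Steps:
K(C) = 7 - C
l(N) = -⅓ (l(N) = 1 + (⅓)*(-4) = 1 - 4/3 = -⅓)
D(b) = 25/3 (D(b) = -⅓*5 + (7 - 1*(-3)) = -5/3 + (7 + 3) = -5/3 + 10 = 25/3)
(D(-9) + (73 - 198))² = (25/3 + (73 - 198))² = (25/3 - 125)² = (-350/3)² = 122500/9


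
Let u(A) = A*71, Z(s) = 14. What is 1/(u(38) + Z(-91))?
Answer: 1/2712 ≈ 0.00036873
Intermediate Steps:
u(A) = 71*A
1/(u(38) + Z(-91)) = 1/(71*38 + 14) = 1/(2698 + 14) = 1/2712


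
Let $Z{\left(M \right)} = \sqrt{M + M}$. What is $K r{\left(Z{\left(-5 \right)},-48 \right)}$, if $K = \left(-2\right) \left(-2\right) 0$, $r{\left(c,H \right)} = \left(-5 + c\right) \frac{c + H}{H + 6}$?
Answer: $0$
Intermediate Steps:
$Z{\left(M \right)} = \sqrt{2} \sqrt{M}$ ($Z{\left(M \right)} = \sqrt{2 M} = \sqrt{2} \sqrt{M}$)
$r{\left(c,H \right)} = \frac{\left(-5 + c\right) \left(H + c\right)}{6 + H}$ ($r{\left(c,H \right)} = \left(-5 + c\right) \frac{H + c}{6 + H} = \frac{\left(-5 + c\right) \left(H + c\right)}{6 + H}$)
$K = 0$ ($K = 4 \cdot 0 = 0$)
$K r{\left(Z{\left(-5 \right)},-48 \right)} = 0 \frac{\left(\sqrt{2} \sqrt{-5}\right)^{2} - -240 - 5 \sqrt{2} \sqrt{-5} - 48 \sqrt{2} \sqrt{-5}}{6 - 48} = 0 \frac{\left(\sqrt{2} i \sqrt{5}\right)^{2} + 240 - 5 \sqrt{2} i \sqrt{5} - 48 \sqrt{2} i \sqrt{5}}{-42} = 0 \left(- \frac{\left(i \sqrt{10}\right)^{2} + 240 - 5 i \sqrt{10} - 48 i \sqrt{10}}{42}\right) = 0 \left(- \frac{-10 + 240 - 5 i \sqrt{10} - 48 i \sqrt{10}}{42}\right) = 0 \left(- \frac{230 - 53 i \sqrt{10}}{42}\right) = 0 \left(- \frac{115}{21} + \frac{53 i \sqrt{10}}{42}\right) = 0$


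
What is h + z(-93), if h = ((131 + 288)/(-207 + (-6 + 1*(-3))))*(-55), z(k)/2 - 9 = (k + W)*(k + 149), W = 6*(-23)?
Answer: -5561419/216 ≈ -25747.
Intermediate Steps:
W = -138
z(k) = 18 + 2*(-138 + k)*(149 + k) (z(k) = 18 + 2*((k - 138)*(k + 149)) = 18 + 2*((-138 + k)*(149 + k)) = 18 + 2*(-138 + k)*(149 + k))
h = 23045/216 (h = (419/(-207 + (-6 - 3)))*(-55) = (419/(-207 - 9))*(-55) = (419/(-216))*(-55) = (419*(-1/216))*(-55) = -419/216*(-55) = 23045/216 ≈ 106.69)
h + z(-93) = 23045/216 + (-41106 + 2*(-93)**2 + 22*(-93)) = 23045/216 + (-41106 + 2*8649 - 2046) = 23045/216 + (-41106 + 17298 - 2046) = 23045/216 - 25854 = -5561419/216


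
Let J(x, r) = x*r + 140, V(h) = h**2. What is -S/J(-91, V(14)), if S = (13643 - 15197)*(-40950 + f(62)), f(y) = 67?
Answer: 4538013/1264 ≈ 3590.2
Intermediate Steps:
J(x, r) = 140 + r*x (J(x, r) = r*x + 140 = 140 + r*x)
S = 63532182 (S = (13643 - 15197)*(-40950 + 67) = -1554*(-40883) = 63532182)
-S/J(-91, V(14)) = -63532182/(140 + 14**2*(-91)) = -63532182/(140 + 196*(-91)) = -63532182/(140 - 17836) = -63532182/(-17696) = -63532182*(-1)/17696 = -1*(-4538013/1264) = 4538013/1264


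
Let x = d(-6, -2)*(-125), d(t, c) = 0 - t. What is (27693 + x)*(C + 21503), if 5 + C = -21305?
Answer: 5199999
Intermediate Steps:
C = -21310 (C = -5 - 21305 = -21310)
d(t, c) = -t
x = -750 (x = -1*(-6)*(-125) = 6*(-125) = -750)
(27693 + x)*(C + 21503) = (27693 - 750)*(-21310 + 21503) = 26943*193 = 5199999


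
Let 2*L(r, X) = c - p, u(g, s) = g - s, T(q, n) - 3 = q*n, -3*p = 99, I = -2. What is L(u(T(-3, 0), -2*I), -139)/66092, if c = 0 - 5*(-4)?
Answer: 53/132184 ≈ 0.00040096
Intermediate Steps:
p = -33 (p = -⅓*99 = -33)
c = 20 (c = 0 + 20 = 20)
T(q, n) = 3 + n*q (T(q, n) = 3 + q*n = 3 + n*q)
L(r, X) = 53/2 (L(r, X) = (20 - 1*(-33))/2 = (20 + 33)/2 = (½)*53 = 53/2)
L(u(T(-3, 0), -2*I), -139)/66092 = (53/2)/66092 = (53/2)*(1/66092) = 53/132184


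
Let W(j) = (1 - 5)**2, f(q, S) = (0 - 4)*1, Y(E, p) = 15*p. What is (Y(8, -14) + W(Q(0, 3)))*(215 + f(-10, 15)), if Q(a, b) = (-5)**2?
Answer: -40934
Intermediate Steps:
Q(a, b) = 25
f(q, S) = -4 (f(q, S) = -4*1 = -4)
W(j) = 16 (W(j) = (-4)**2 = 16)
(Y(8, -14) + W(Q(0, 3)))*(215 + f(-10, 15)) = (15*(-14) + 16)*(215 - 4) = (-210 + 16)*211 = -194*211 = -40934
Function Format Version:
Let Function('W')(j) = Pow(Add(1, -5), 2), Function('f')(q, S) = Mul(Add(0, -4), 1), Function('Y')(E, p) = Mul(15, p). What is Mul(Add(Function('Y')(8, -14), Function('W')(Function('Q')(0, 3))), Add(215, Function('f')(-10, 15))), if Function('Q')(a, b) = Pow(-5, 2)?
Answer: -40934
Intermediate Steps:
Function('Q')(a, b) = 25
Function('f')(q, S) = -4 (Function('f')(q, S) = Mul(-4, 1) = -4)
Function('W')(j) = 16 (Function('W')(j) = Pow(-4, 2) = 16)
Mul(Add(Function('Y')(8, -14), Function('W')(Function('Q')(0, 3))), Add(215, Function('f')(-10, 15))) = Mul(Add(Mul(15, -14), 16), Add(215, -4)) = Mul(Add(-210, 16), 211) = Mul(-194, 211) = -40934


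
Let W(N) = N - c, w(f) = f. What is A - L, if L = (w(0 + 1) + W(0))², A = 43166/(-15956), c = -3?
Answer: -149231/7978 ≈ -18.705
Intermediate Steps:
W(N) = 3 + N (W(N) = N - 1*(-3) = N + 3 = 3 + N)
A = -21583/7978 (A = 43166*(-1/15956) = -21583/7978 ≈ -2.7053)
L = 16 (L = ((0 + 1) + (3 + 0))² = (1 + 3)² = 4² = 16)
A - L = -21583/7978 - 1*16 = -21583/7978 - 16 = -149231/7978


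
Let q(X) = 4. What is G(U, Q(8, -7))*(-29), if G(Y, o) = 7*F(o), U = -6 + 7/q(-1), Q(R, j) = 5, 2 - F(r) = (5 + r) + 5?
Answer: 2639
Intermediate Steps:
F(r) = -8 - r (F(r) = 2 - ((5 + r) + 5) = 2 - (10 + r) = 2 + (-10 - r) = -8 - r)
U = -17/4 (U = -6 + 7/4 = -17/4 ≈ -4.2500)
G(Y, o) = -56 - 7*o (G(Y, o) = 7*(-8 - o) = -56 - 7*o)
G(U, Q(8, -7))*(-29) = (-56 - 7*5)*(-29) = (-56 - 35)*(-29) = -91*(-29) = 2639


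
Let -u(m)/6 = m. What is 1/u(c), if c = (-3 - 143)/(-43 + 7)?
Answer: -3/73 ≈ -0.041096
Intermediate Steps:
c = 73/18 (c = -146/(-36) = -146*(-1/36) = 73/18 ≈ 4.0556)
u(m) = -6*m
1/u(c) = 1/(-6*73/18) = 1/(-73/3) = -3/73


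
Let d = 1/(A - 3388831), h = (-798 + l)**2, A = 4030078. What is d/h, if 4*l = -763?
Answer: 16/10030401605175 ≈ 1.5952e-12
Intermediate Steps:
l = -763/4 (l = (1/4)*(-763) = -763/4 ≈ -190.75)
h = 15642025/16 (h = (-798 - 763/4)**2 = (-3955/4)**2 = 15642025/16 ≈ 9.7763e+5)
d = 1/641247 (d = 1/(4030078 - 3388831) = 1/641247 ≈ 1.5595e-6)
d/h = 1/(641247*(15642025/16)) = (1/641247)*(16/15642025) = 16/10030401605175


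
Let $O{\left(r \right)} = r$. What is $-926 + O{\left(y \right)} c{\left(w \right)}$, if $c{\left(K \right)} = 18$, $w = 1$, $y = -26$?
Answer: $-1394$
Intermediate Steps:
$-926 + O{\left(y \right)} c{\left(w \right)} = -926 - 468 = -1394$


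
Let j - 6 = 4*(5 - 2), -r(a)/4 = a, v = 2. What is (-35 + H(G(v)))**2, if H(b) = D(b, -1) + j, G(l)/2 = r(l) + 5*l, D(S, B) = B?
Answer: 324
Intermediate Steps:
r(a) = -4*a
j = 18 (j = 6 + 4*(5 - 2) = 6 + 4*3 = 6 + 12 = 18)
G(l) = 2*l (G(l) = 2*(-4*l + 5*l) = 2*l)
H(b) = 17 (H(b) = -1 + 18 = 17)
(-35 + H(G(v)))**2 = (-35 + 17)**2 = (-18)**2 = 324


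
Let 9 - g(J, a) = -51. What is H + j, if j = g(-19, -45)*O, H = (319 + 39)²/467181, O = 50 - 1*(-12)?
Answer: 1738041484/467181 ≈ 3720.3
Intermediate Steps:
g(J, a) = 60 (g(J, a) = 9 - 1*(-51) = 9 + 51 = 60)
O = 62 (O = 50 + 12 = 62)
H = 128164/467181 (H = 358²*(1/467181) = 128164*(1/467181) = 128164/467181 ≈ 0.27433)
j = 3720 (j = 60*62 = 3720)
H + j = 128164/467181 + 3720 = 1738041484/467181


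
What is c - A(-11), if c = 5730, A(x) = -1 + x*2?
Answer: 5753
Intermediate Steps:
A(x) = -1 + 2*x
c - A(-11) = 5730 - (-1 + 2*(-11)) = 5730 - (-1 - 22) = 5730 - 1*(-23) = 5730 + 23 = 5753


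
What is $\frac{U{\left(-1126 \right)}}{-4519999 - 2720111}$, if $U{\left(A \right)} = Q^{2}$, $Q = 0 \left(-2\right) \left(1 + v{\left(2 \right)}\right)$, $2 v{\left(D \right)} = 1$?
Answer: $0$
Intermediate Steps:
$v{\left(D \right)} = \frac{1}{2}$ ($v{\left(D \right)} = \frac{1}{2} \cdot 1 = \frac{1}{2}$)
$Q = 0$ ($Q = 0 \left(-2\right) \left(1 + \frac{1}{2}\right) = 0 \cdot \frac{3}{2} = 0$)
$U{\left(A \right)} = 0$ ($U{\left(A \right)} = 0^{2} = 0$)
$\frac{U{\left(-1126 \right)}}{-4519999 - 2720111} = \frac{0}{-4519999 - 2720111} = \frac{0}{-7240110} = 0 \left(- \frac{1}{7240110}\right) = 0$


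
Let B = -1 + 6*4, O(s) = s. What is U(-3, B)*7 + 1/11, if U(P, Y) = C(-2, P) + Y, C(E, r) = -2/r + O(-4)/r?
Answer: 1926/11 ≈ 175.09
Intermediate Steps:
B = 23 (B = -1 + 24 = 23)
C(E, r) = -6/r (C(E, r) = -2/r - 4/r = -6/r)
U(P, Y) = Y - 6/P (U(P, Y) = -6/P + Y = Y - 6/P)
U(-3, B)*7 + 1/11 = (23 - 6/(-3))*7 + 1/11 = (23 - 6*(-⅓))*7 + 1/11 = (23 + 2)*7 + 1/11 = 25*7 + 1/11 = 175 + 1/11 = 1926/11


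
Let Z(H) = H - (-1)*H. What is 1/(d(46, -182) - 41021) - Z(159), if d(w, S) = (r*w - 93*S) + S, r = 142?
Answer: -5642911/17745 ≈ -318.00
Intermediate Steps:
d(w, S) = -92*S + 142*w (d(w, S) = (142*w - 93*S) + S = (-93*S + 142*w) + S = -92*S + 142*w)
Z(H) = 2*H (Z(H) = H + H = 2*H)
1/(d(46, -182) - 41021) - Z(159) = 1/((-92*(-182) + 142*46) - 41021) - 2*159 = 1/((16744 + 6532) - 41021) - 1*318 = 1/(23276 - 41021) - 318 = 1/(-17745) - 318 = -1/17745 - 318 = -5642911/17745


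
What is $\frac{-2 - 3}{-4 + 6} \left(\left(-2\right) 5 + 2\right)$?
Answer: $20$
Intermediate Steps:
$\frac{-2 - 3}{-4 + 6} \left(\left(-2\right) 5 + 2\right) = - \frac{5}{2} \left(-10 + 2\right) = \left(-5\right) \frac{1}{2} \left(-8\right) = \left(- \frac{5}{2}\right) \left(-8\right) = 20$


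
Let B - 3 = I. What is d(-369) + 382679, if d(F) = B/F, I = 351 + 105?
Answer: 15689788/41 ≈ 3.8268e+5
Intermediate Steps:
I = 456
B = 459 (B = 3 + 456 = 459)
d(F) = 459/F
d(-369) + 382679 = 459/(-369) + 382679 = 459*(-1/369) + 382679 = -51/41 + 382679 = 15689788/41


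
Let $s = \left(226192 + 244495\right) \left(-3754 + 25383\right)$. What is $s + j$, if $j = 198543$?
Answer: $10180687666$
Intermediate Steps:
$s = 10180489123$ ($s = 470687 \cdot 21629 = 10180489123$)
$s + j = 10180489123 + 198543 = 10180687666$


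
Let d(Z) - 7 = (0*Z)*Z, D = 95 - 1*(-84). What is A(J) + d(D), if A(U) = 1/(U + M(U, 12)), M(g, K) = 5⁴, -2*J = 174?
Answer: 3767/538 ≈ 7.0019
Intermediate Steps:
J = -87 (J = -½*174 = -87)
D = 179 (D = 95 + 84 = 179)
d(Z) = 7 (d(Z) = 7 + (0*Z)*Z = 7 + 0*Z = 7 + 0 = 7)
M(g, K) = 625
A(U) = 1/(625 + U) (A(U) = 1/(U + 625) = 1/(625 + U))
A(J) + d(D) = 1/(625 - 87) + 7 = 1/538 + 7 = 3767/538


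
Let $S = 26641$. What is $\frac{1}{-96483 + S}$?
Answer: $- \frac{1}{69842} \approx -1.4318 \cdot 10^{-5}$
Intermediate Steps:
$\frac{1}{-96483 + S} = \frac{1}{-96483 + 26641} = \frac{1}{-69842} = - \frac{1}{69842}$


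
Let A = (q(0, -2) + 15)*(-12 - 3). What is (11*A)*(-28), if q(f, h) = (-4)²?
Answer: 143220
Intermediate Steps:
q(f, h) = 16
A = -465 (A = (16 + 15)*(-12 - 3) = 31*(-15) = -465)
(11*A)*(-28) = (11*(-465))*(-28) = -5115*(-28) = 143220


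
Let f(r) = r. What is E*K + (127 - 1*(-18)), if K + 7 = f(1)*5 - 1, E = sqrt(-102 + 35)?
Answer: 145 - 3*I*sqrt(67) ≈ 145.0 - 24.556*I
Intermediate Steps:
E = I*sqrt(67) (E = sqrt(-67) = I*sqrt(67) ≈ 8.1853*I)
K = -3 (K = -7 + (1*5 - 1) = -7 + (5 - 1) = -7 + 4 = -3)
E*K + (127 - 1*(-18)) = (I*sqrt(67))*(-3) + (127 - 1*(-18)) = -3*I*sqrt(67) + (127 + 18) = -3*I*sqrt(67) + 145 = 145 - 3*I*sqrt(67)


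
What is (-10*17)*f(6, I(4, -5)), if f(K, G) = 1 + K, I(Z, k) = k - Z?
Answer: -1190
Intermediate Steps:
(-10*17)*f(6, I(4, -5)) = (-10*17)*(1 + 6) = -170*7 = -1190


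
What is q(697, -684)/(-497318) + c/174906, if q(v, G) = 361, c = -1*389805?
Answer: -16160015338/7248658509 ≈ -2.2294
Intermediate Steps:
c = -389805
q(697, -684)/(-497318) + c/174906 = 361/(-497318) - 389805/174906 = 361*(-1/497318) - 389805*1/174906 = -361/497318 - 129935/58302 = -16160015338/7248658509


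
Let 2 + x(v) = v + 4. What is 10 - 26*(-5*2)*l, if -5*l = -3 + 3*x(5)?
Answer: -926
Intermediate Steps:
x(v) = 2 + v (x(v) = -2 + (v + 4) = -2 + (4 + v) = 2 + v)
l = -18/5 (l = -(-3 + 3*(2 + 5))/5 = -(-3 + 3*7)/5 = -(-3 + 21)/5 = -⅕*18 = -18/5 ≈ -3.6000)
10 - 26*(-5*2)*l = 10 - 26*(-5*2)*(-18)/5 = 10 - (-260)*(-18)/5 = 10 - 26*36 = 10 - 936 = -926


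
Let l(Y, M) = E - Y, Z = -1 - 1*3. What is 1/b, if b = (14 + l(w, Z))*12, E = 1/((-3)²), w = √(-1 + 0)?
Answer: 381/64840 + 27*I/64840 ≈ 0.005876 + 0.00041641*I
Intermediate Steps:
w = I (w = √(-1) = I ≈ 1.0*I)
E = ⅑ (E = 1/9 = ⅑ ≈ 0.11111)
Z = -4 (Z = -1 - 3 = -4)
l(Y, M) = ⅑ - Y
b = 508/3 - 12*I (b = (14 + (⅑ - I))*12 = (127/9 - I)*12 = 508/3 - 12*I ≈ 169.33 - 12.0*I)
1/b = 1/(508/3 - 12*I) = 9*(508/3 + 12*I)/259360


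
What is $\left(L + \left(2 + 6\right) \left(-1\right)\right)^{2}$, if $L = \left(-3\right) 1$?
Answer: $121$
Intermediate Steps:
$L = -3$
$\left(L + \left(2 + 6\right) \left(-1\right)\right)^{2} = \left(-3 + \left(2 + 6\right) \left(-1\right)\right)^{2} = \left(-3 + 8 \left(-1\right)\right)^{2} = \left(-3 - 8\right)^{2} = \left(-11\right)^{2} = 121$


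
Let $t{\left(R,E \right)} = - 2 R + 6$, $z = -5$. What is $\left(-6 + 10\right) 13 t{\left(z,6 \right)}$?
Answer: $832$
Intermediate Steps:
$t{\left(R,E \right)} = 6 - 2 R$
$\left(-6 + 10\right) 13 t{\left(z,6 \right)} = \left(-6 + 10\right) 13 \left(6 - -10\right) = 4 \cdot 13 \left(6 + 10\right) = 52 \cdot 16 = 832$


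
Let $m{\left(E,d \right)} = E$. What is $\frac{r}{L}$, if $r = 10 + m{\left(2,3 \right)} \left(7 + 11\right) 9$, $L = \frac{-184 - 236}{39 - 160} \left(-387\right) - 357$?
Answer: $- \frac{40414}{205737} \approx -0.19644$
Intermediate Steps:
$L = - \frac{205737}{121}$ ($L = - \frac{420}{-121} \left(-387\right) - 357 = \left(-420\right) \left(- \frac{1}{121}\right) \left(-387\right) - 357 = \frac{420}{121} \left(-387\right) - 357 = - \frac{162540}{121} - 357 = - \frac{205737}{121} \approx -1700.3$)
$r = 334$ ($r = 10 + 2 \left(7 + 11\right) 9 = 10 + 2 \cdot 18 \cdot 9 = 10 + 2 \cdot 162 = 10 + 324 = 334$)
$\frac{r}{L} = \frac{334}{- \frac{205737}{121}} = 334 \left(- \frac{121}{205737}\right) = - \frac{40414}{205737}$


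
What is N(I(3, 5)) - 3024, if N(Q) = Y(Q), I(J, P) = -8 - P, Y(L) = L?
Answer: -3037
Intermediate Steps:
N(Q) = Q
N(I(3, 5)) - 3024 = (-8 - 1*5) - 3024 = (-8 - 5) - 3024 = -13 - 3024 = -3037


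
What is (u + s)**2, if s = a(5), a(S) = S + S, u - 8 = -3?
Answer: 225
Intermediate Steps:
u = 5 (u = 8 - 3 = 5)
a(S) = 2*S
s = 10 (s = 2*5 = 10)
(u + s)**2 = (5 + 10)**2 = 15**2 = 225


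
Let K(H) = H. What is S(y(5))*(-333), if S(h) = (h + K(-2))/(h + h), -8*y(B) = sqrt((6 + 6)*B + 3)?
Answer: -333/2 - 888*sqrt(7)/7 ≈ -502.13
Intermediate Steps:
y(B) = -sqrt(3 + 12*B)/8 (y(B) = -sqrt((6 + 6)*B + 3)/8 = -sqrt(12*B + 3)/8 = -sqrt(3 + 12*B)/8)
S(h) = (-2 + h)/(2*h) (S(h) = (h - 2)/(h + h) = (-2 + h)/((2*h)) = (-2 + h)*(1/(2*h)) = (-2 + h)/(2*h))
S(y(5))*(-333) = ((-2 - sqrt(3 + 12*5)/8)/(2*((-sqrt(3 + 12*5)/8))))*(-333) = ((-2 - sqrt(3 + 60)/8)/(2*((-sqrt(3 + 60)/8))))*(-333) = ((-2 - 3*sqrt(7)/8)/(2*((-3*sqrt(7)/8))))*(-333) = ((-8*sqrt(7)/21)*(-2 - 3*sqrt(7)/8)/2)*(-333) = -4*sqrt(7)*(-2 - 3*sqrt(7)/8)/21*(-333) = 444*sqrt(7)*(-2 - 3*sqrt(7)/8)/7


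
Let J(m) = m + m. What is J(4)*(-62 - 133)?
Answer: -1560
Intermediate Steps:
J(m) = 2*m
J(4)*(-62 - 133) = (2*4)*(-62 - 133) = 8*(-195) = -1560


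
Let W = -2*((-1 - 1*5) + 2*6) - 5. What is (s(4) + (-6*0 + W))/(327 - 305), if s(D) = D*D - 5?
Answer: -3/11 ≈ -0.27273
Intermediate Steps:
W = -17 (W = -2*((-1 - 5) + 12) - 5 = -2*(-6 + 12) - 5 = -2*6 - 5 = -12 - 5 = -17)
s(D) = -5 + D² (s(D) = D² - 5 = -5 + D²)
(s(4) + (-6*0 + W))/(327 - 305) = ((-5 + 4²) + (-6*0 - 17))/(327 - 305) = ((-5 + 16) + (0 - 17))/22 = (11 - 17)*(1/22) = -6*1/22 = -3/11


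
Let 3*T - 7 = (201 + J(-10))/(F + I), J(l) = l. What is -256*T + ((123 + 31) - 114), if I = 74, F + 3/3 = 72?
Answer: -97112/145 ≈ -669.74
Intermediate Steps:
F = 71 (F = -1 + 72 = 71)
T = 402/145 (T = 7/3 + ((201 - 10)/(71 + 74))/3 = 7/3 + (191/145)/3 = 7/3 + (191*(1/145))/3 = 7/3 + (1/3)*(191/145) = 7/3 + 191/435 = 402/145 ≈ 2.7724)
-256*T + ((123 + 31) - 114) = -256*402/145 + ((123 + 31) - 114) = -102912/145 + (154 - 114) = -102912/145 + 40 = -97112/145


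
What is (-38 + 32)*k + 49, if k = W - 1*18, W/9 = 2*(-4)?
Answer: 589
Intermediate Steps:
W = -72 (W = 9*(2*(-4)) = 9*(-8) = -72)
k = -90 (k = -72 - 1*18 = -72 - 18 = -90)
(-38 + 32)*k + 49 = (-38 + 32)*(-90) + 49 = -6*(-90) + 49 = 540 + 49 = 589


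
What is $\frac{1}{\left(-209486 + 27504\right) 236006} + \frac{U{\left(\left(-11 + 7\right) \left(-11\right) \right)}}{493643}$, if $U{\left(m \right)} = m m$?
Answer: $\frac{83148961281269}{21201396145378556} \approx 0.0039219$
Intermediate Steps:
$U{\left(m \right)} = m^{2}$
$\frac{1}{\left(-209486 + 27504\right) 236006} + \frac{U{\left(\left(-11 + 7\right) \left(-11\right) \right)}}{493643} = \frac{1}{\left(-209486 + 27504\right) 236006} + \frac{\left(\left(-11 + 7\right) \left(-11\right)\right)^{2}}{493643} = \frac{1}{-181982} \cdot \frac{1}{236006} + \left(\left(-4\right) \left(-11\right)\right)^{2} \cdot \frac{1}{493643} = \left(- \frac{1}{181982}\right) \frac{1}{236006} + 44^{2} \cdot \frac{1}{493643} = - \frac{1}{42948843892} + 1936 \cdot \frac{1}{493643} = - \frac{1}{42948843892} + \frac{1936}{493643} = \frac{83148961281269}{21201396145378556}$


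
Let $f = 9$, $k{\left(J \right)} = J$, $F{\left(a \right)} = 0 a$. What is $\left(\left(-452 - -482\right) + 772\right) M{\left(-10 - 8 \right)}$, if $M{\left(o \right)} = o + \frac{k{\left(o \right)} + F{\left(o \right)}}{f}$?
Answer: $-16040$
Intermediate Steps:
$F{\left(a \right)} = 0$
$M{\left(o \right)} = \frac{10 o}{9}$ ($M{\left(o \right)} = o + \frac{o + 0}{9} = o + o \frac{1}{9} = o + \frac{o}{9} = \frac{10 o}{9}$)
$\left(\left(-452 - -482\right) + 772\right) M{\left(-10 - 8 \right)} = \left(\left(-452 - -482\right) + 772\right) \frac{10 \left(-10 - 8\right)}{9} = \left(\left(-452 + 482\right) + 772\right) \frac{10}{9} \left(-18\right) = \left(30 + 772\right) \left(-20\right) = 802 \left(-20\right) = -16040$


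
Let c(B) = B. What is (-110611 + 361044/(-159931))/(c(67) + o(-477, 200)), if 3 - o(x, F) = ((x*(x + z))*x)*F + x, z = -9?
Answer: -17690488885/3537005103985057 ≈ -5.0015e-6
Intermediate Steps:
o(x, F) = 3 - x - F*x**2*(-9 + x) (o(x, F) = 3 - (((x*(x - 9))*x)*F + x) = 3 - (((x*(-9 + x))*x)*F + x) = 3 - ((x**2*(-9 + x))*F + x) = 3 - (F*x**2*(-9 + x) + x) = 3 - (x + F*x**2*(-9 + x)) = 3 + (-x - F*x**2*(-9 + x)) = 3 - x - F*x**2*(-9 + x))
(-110611 + 361044/(-159931))/(c(67) + o(-477, 200)) = (-110611 + 361044/(-159931))/(67 + (3 - 1*(-477) - 1*200*(-477)**3 + 9*200*(-477)**2)) = (-110611 + 361044*(-1/159931))/(67 + (3 + 477 - 1*200*(-108531333) + 9*200*227529)) = (-110611 - 361044/159931)/(67 + (3 + 477 + 21706266600 + 409552200)) = -17690488885/(159931*(67 + 22115819280)) = -17690488885/159931/22115819347 = -17690488885/159931*1/22115819347 = -17690488885/3537005103985057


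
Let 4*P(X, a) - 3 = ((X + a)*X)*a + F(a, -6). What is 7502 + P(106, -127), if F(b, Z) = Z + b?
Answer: 78145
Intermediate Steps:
P(X, a) = -3/4 + a/4 + X*a*(X + a)/4 (P(X, a) = 3/4 + (((X + a)*X)*a + (-6 + a))/4 = 3/4 + ((X*(X + a))*a + (-6 + a))/4 = 3/4 + (X*a*(X + a) + (-6 + a))/4 = 3/4 + (-6 + a + X*a*(X + a))/4 = 3/4 + (-3/2 + a/4 + X*a*(X + a)/4) = -3/4 + a/4 + X*a*(X + a)/4)
7502 + P(106, -127) = 7502 + (-3/4 + (1/4)*(-127) + (1/4)*106*(-127)**2 + (1/4)*(-127)*106**2) = 7502 + (-3/4 - 127/4 + (1/4)*106*16129 + (1/4)*(-127)*11236) = 7502 + (-3/4 - 127/4 + 854837/2 - 356743) = 7502 + 70643 = 78145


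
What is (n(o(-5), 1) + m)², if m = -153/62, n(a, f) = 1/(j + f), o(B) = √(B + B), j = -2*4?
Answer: 1283689/188356 ≈ 6.8152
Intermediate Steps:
j = -8
o(B) = √2*√B (o(B) = √(2*B) = √2*√B)
n(a, f) = 1/(-8 + f)
m = -153/62 (m = -153*1/62 = -153/62 ≈ -2.4677)
(n(o(-5), 1) + m)² = (1/(-8 + 1) - 153/62)² = (1/(-7) - 153/62)² = (-⅐ - 153/62)² = (-1133/434)² = 1283689/188356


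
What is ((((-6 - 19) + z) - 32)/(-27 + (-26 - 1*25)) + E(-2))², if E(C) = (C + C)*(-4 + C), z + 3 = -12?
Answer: 104976/169 ≈ 621.16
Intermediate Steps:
z = -15 (z = -3 - 12 = -15)
E(C) = 2*C*(-4 + C) (E(C) = (2*C)*(-4 + C) = 2*C*(-4 + C))
((((-6 - 19) + z) - 32)/(-27 + (-26 - 1*25)) + E(-2))² = ((((-6 - 19) - 15) - 32)/(-27 + (-26 - 1*25)) + 2*(-2)*(-4 - 2))² = (((-25 - 15) - 32)/(-27 + (-26 - 25)) + 2*(-2)*(-6))² = ((-40 - 32)/(-27 - 51) + 24)² = (-72/(-78) + 24)² = (-72*(-1/78) + 24)² = (12/13 + 24)² = (324/13)² = 104976/169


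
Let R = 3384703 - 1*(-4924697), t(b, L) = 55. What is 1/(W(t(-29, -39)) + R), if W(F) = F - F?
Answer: 1/8309400 ≈ 1.2035e-7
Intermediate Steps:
W(F) = 0
R = 8309400 (R = 3384703 + 4924697 = 8309400)
1/(W(t(-29, -39)) + R) = 1/(0 + 8309400) = 1/8309400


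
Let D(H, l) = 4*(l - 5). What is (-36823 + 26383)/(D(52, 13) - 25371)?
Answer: 10440/25339 ≈ 0.41201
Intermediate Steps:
D(H, l) = -20 + 4*l (D(H, l) = 4*(-5 + l) = -20 + 4*l)
(-36823 + 26383)/(D(52, 13) - 25371) = (-36823 + 26383)/((-20 + 4*13) - 25371) = -10440/((-20 + 52) - 25371) = -10440/(32 - 25371) = -10440/(-25339) = -10440*(-1/25339) = 10440/25339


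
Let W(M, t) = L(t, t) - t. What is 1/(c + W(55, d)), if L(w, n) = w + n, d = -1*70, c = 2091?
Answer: 1/2021 ≈ 0.00049480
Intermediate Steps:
d = -70
L(w, n) = n + w
W(M, t) = t (W(M, t) = (t + t) - t = 2*t - t = t)
1/(c + W(55, d)) = 1/(2091 - 70) = 1/2021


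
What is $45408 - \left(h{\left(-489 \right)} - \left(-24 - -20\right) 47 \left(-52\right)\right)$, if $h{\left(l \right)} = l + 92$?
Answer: $55581$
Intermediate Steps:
$h{\left(l \right)} = 92 + l$
$45408 - \left(h{\left(-489 \right)} - \left(-24 - -20\right) 47 \left(-52\right)\right) = 45408 - \left(\left(92 - 489\right) - \left(-24 - -20\right) 47 \left(-52\right)\right) = 45408 - \left(-397 - \left(-24 + 20\right) 47 \left(-52\right)\right) = 45408 - \left(-397 - \left(-4\right) 47 \left(-52\right)\right) = 45408 - \left(-397 - \left(-188\right) \left(-52\right)\right) = 45408 - \left(-397 - 9776\right) = 45408 - -10173 = 45408 + 10173 = 55581$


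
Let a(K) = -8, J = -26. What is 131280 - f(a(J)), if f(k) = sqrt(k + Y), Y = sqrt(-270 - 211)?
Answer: 131280 - sqrt(-8 + I*sqrt(481)) ≈ 1.3128e+5 - 3.9589*I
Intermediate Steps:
Y = I*sqrt(481) (Y = sqrt(-481) = I*sqrt(481) ≈ 21.932*I)
f(k) = sqrt(k + I*sqrt(481))
131280 - f(a(J)) = 131280 - sqrt(-8 + I*sqrt(481))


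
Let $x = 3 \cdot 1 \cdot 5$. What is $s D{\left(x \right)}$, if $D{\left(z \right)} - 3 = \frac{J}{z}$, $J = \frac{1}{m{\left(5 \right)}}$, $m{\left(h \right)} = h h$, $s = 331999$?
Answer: $\frac{373830874}{375} \approx 9.9688 \cdot 10^{5}$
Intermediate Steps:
$m{\left(h \right)} = h^{2}$
$x = 15$ ($x = 3 \cdot 5 = 15$)
$J = \frac{1}{25}$ ($J = \frac{1}{5^{2}} = \frac{1}{25} \approx 0.04$)
$D{\left(z \right)} = 3 + \frac{1}{25 z}$
$s D{\left(x \right)} = 331999 \left(3 + \frac{1}{25 \cdot 15}\right) = 331999 \left(3 + \frac{1}{25} \cdot \frac{1}{15}\right) = 331999 \left(3 + \frac{1}{375}\right) = 331999 \cdot \frac{1126}{375} = \frac{373830874}{375}$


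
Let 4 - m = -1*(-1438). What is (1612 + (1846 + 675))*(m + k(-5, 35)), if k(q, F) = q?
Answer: -5947387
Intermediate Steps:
m = -1434 (m = 4 - (-1)*(-1438) = 4 - 1*1438 = 4 - 1438 = -1434)
(1612 + (1846 + 675))*(m + k(-5, 35)) = (1612 + (1846 + 675))*(-1434 - 5) = (1612 + 2521)*(-1439) = 4133*(-1439) = -5947387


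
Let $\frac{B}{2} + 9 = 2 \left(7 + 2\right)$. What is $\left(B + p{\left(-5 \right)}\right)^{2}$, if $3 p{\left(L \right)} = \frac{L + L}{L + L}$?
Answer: $\frac{3025}{9} \approx 336.11$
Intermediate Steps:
$p{\left(L \right)} = \frac{1}{3}$ ($p{\left(L \right)} = \frac{\left(L + L\right) \frac{1}{L + L}}{3} = \frac{2 L \frac{1}{2 L}}{3} = \frac{1}{3} \cdot 1 = \frac{1}{3}$)
$B = 18$ ($B = -18 + 2 \cdot 2 \left(7 + 2\right) = -18 + 2 \cdot 2 \cdot 9 = -18 + 2 \cdot 18 = -18 + 36 = 18$)
$\left(B + p{\left(-5 \right)}\right)^{2} = \left(18 + \frac{1}{3}\right)^{2} = \left(\frac{55}{3}\right)^{2} = \frac{3025}{9}$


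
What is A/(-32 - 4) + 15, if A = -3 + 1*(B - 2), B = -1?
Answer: 91/6 ≈ 15.167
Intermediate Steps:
A = -6 (A = -3 + 1*(-1 - 2) = -3 + 1*(-3) = -3 - 3 = -6)
A/(-32 - 4) + 15 = -6/(-32 - 4) + 15 = -6/(-36) + 15 = -6*(-1/36) + 15 = 1/6 + 15 = 91/6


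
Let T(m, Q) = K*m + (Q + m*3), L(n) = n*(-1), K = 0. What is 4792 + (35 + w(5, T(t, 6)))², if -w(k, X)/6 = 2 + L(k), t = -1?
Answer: 7601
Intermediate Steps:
L(n) = -n
T(m, Q) = Q + 3*m (T(m, Q) = 0*m + (Q + m*3) = 0 + (Q + 3*m) = Q + 3*m)
w(k, X) = -12 + 6*k (w(k, X) = -6*(2 - k) = -12 + 6*k)
4792 + (35 + w(5, T(t, 6)))² = 4792 + (35 + (-12 + 6*5))² = 4792 + (35 + (-12 + 30))² = 4792 + (35 + 18)² = 4792 + 53² = 4792 + 2809 = 7601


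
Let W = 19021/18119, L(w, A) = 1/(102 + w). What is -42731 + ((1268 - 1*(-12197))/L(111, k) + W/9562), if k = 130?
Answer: 489496607086713/173253878 ≈ 2.8253e+6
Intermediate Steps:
W = 19021/18119 (W = 19021*(1/18119) = 19021/18119 ≈ 1.0498)
-42731 + ((1268 - 1*(-12197))/L(111, k) + W/9562) = -42731 + ((1268 - 1*(-12197))/(1/(102 + 111)) + (19021/18119)/9562) = -42731 + ((1268 + 12197)/(1/213) + (19021/18119)*(1/9562)) = -42731 + (13465/(1/213) + 19021/173253878) = -42731 + (13465*213 + 19021/173253878) = -42731 + (2868045 + 19021/173253878) = -42731 + 496899918547531/173253878 = 489496607086713/173253878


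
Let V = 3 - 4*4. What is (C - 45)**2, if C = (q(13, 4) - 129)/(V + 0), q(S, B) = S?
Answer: 219961/169 ≈ 1301.5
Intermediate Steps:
V = -13 (V = 3 - 16 = -13)
C = 116/13 (C = (13 - 129)/(-13 + 0) = -116/(-13) = -116*(-1/13) = 116/13 ≈ 8.9231)
(C - 45)**2 = (116/13 - 45)**2 = (-469/13)**2 = 219961/169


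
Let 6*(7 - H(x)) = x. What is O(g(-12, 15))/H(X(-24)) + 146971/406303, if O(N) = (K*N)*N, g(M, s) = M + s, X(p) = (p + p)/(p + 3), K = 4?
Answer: 327594037/56476117 ≈ 5.8006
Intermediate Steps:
X(p) = 2*p/(3 + p) (X(p) = (2*p)/(3 + p) = 2*p/(3 + p))
H(x) = 7 - x/6
O(N) = 4*N² (O(N) = (4*N)*N = 4*N²)
O(g(-12, 15))/H(X(-24)) + 146971/406303 = (4*(-12 + 15)²)/(7 - (-24)/(3*(3 - 24))) + 146971/406303 = (4*3²)/(7 - (-24)/(3*(-21))) + 146971*(1/406303) = (4*9)/(7 - (-24)*(-1)/(3*21)) + 146971/406303 = 36/(7 - ⅙*16/7) + 146971/406303 = 36/(7 - 8/21) + 146971/406303 = 36/(139/21) + 146971/406303 = 36*(21/139) + 146971/406303 = 756/139 + 146971/406303 = 327594037/56476117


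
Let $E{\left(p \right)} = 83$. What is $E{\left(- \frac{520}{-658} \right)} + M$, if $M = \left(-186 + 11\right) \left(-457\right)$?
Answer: $80058$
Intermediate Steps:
$M = 79975$ ($M = \left(-175\right) \left(-457\right) = 79975$)
$E{\left(- \frac{520}{-658} \right)} + M = 83 + 79975 = 80058$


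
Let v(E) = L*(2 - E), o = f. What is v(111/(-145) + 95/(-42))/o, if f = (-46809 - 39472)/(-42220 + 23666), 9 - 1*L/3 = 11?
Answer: -568067818/87575215 ≈ -6.4866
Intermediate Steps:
L = -6 (L = 27 - 3*11 = 27 - 33 = -6)
f = 86281/18554 (f = -86281/(-18554) = -86281*(-1/18554) = 86281/18554 ≈ 4.6503)
o = 86281/18554 ≈ 4.6503
v(E) = -12 + 6*E (v(E) = -6*(2 - E) = -12 + 6*E)
v(111/(-145) + 95/(-42))/o = (-12 + 6*(111/(-145) + 95/(-42)))/(86281/18554) = (-12 + 6*(111*(-1/145) + 95*(-1/42)))*(18554/86281) = (-12 + 6*(-111/145 - 95/42))*(18554/86281) = (-12 + 6*(-18437/6090))*(18554/86281) = (-12 - 18437/1015)*(18554/86281) = -30617/1015*18554/86281 = -568067818/87575215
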